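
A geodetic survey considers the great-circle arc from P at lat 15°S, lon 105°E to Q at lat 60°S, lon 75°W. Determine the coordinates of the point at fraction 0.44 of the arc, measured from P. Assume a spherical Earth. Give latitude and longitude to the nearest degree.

The haversine formula gives a central angle δ ≈ 1.833 rad (105.0°) between the endpoints.
Interpolate at f = 0.44 with slerp weights a = sin((1−f)δ)/sin δ ≈ 0.886, b = sin(fδ)/sin δ ≈ 0.747.
p = a·p₁ + b·p₂ ≈ (-0.125, 0.465, -0.876); φ = arcsin(p_z) ≈ -61.20°, λ = atan2(p_y, p_x) ≈ 105.00°.

≈ lat 61°S, lon 105°E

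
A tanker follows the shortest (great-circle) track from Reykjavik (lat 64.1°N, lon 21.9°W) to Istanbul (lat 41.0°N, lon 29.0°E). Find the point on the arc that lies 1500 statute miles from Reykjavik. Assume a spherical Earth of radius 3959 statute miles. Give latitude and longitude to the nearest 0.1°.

≈ lat 52.9°N, lon 14.7°E

The haversine formula gives a central angle δ ≈ 0.647 rad (37.1°) between the endpoints. The total great-circle distance is δ·R ≈ 0.647 × 3959 ≈ 2560 mi, so the target fraction is f = 1500/2560 ≈ 0.586.
Interpolate at f ≈ 0.586 with slerp weights a = sin((1−f)δ)/sin δ ≈ 0.439, b = sin(fδ)/sin δ ≈ 0.614.
p = a·p₁ + b·p₂ ≈ (0.583, 0.153, 0.798); φ = arcsin(p_z) ≈ 52.92°, λ = atan2(p_y, p_x) ≈ 14.70°.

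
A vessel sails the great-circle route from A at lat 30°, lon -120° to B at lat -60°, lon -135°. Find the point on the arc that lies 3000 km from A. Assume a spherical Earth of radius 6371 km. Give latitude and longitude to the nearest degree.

Convert each endpoint to a unit vector on the sphere (x = cos φ cos λ, y = cos φ sin λ, z = sin φ).
The central angle between the endpoints is δ = arccos(p₁·p₂) ≈ 1.586 rad (90.8°). The total great-circle distance is δ·R ≈ 1.586 × 6371 ≈ 10102 km, so the target fraction is f = 3000/10102 ≈ 0.297.
Interpolate at f ≈ 0.297 with slerp weights a = sin((1−f)δ)/sin δ ≈ 0.898, b = sin(fδ)/sin δ ≈ 0.454.
p = a·p₁ + b·p₂ ≈ (-0.549, -0.834, 0.056); φ = arcsin(p_z) ≈ 3.21°, λ = atan2(p_y, p_x) ≈ -123.37°.

≈ lat 3°, lon -123°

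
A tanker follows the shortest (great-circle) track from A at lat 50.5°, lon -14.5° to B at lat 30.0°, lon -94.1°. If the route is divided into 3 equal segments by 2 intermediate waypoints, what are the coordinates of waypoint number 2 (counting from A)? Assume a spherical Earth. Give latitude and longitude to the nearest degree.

Convert each endpoint to a unit vector on the sphere (x = cos φ cos λ, y = cos φ sin λ, z = sin φ).
The central angle between the endpoints is δ = arccos(p₁·p₂) ≈ 1.064 rad (61.0°).
Interpolate at f = 2/3 with slerp weights a = sin((1−f)δ)/sin δ ≈ 0.397, b = sin(fδ)/sin δ ≈ 0.745.
p = a·p₁ + b·p₂ ≈ (0.198, -0.707, 0.679); φ = arcsin(p_z) ≈ 42.77°, λ = atan2(p_y, p_x) ≈ -74.31°.

≈ lat 43°, lon -74°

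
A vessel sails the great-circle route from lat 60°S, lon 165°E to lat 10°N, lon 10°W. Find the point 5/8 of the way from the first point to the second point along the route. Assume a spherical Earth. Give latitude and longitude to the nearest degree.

Convert each endpoint to a unit vector on the sphere (x = cos φ cos λ, y = cos φ sin λ, z = sin φ).
The central angle between the endpoints is δ = arccos(p₁·p₂) ≈ 2.266 rad (129.9°).
Interpolate at f = 5/8 with slerp weights a = sin((1−f)δ)/sin δ ≈ 0.979, b = sin(fδ)/sin δ ≈ 1.287.
p = a·p₁ + b·p₂ ≈ (0.776, -0.093, -0.624); φ = arcsin(p_z) ≈ -38.61°, λ = atan2(p_y, p_x) ≈ -6.87°.

≈ lat 39°S, lon 7°W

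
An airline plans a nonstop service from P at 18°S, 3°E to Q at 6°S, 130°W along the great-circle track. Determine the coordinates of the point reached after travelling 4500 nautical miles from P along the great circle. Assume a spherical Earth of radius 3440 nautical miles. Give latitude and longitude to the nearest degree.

≈ 26°S, 79°W

From cos δ = sin φ₁ sin φ₂ + cos φ₁ cos φ₂ cos Δλ, the central angle is δ ≈ 2.230 rad (127.8°). The total great-circle distance is δ·R ≈ 2.230 × 3440 ≈ 7672 nmi, so the target fraction is f = 4500/7672 ≈ 0.587.
Interpolate at f ≈ 0.587 with slerp weights a = sin((1−f)δ)/sin δ ≈ 1.008, b = sin(fδ)/sin δ ≈ 1.222.
p = a·p₁ + b·p₂ ≈ (0.177, -0.881, -0.439); φ = arcsin(p_z) ≈ -26.06°, λ = atan2(p_y, p_x) ≈ -78.66°.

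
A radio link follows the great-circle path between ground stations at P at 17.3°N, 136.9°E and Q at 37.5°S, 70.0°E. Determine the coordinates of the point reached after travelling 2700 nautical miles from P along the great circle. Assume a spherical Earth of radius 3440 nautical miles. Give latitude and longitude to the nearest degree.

≈ 14°S, 104°E

From cos δ = sin φ₁ sin φ₂ + cos φ₁ cos φ₂ cos Δλ, the central angle is δ ≈ 1.454 rad (83.3°). The total great-circle distance is δ·R ≈ 1.454 × 3440 ≈ 5003 nmi, so the target fraction is f = 2700/5003 ≈ 0.540.
Interpolate at f ≈ 0.540 with slerp weights a = sin((1−f)δ)/sin δ ≈ 0.625, b = sin(fδ)/sin δ ≈ 0.712.
p = a·p₁ + b·p₂ ≈ (-0.243, 0.938, -0.247); φ = arcsin(p_z) ≈ -14.32°, λ = atan2(p_y, p_x) ≈ 104.49°.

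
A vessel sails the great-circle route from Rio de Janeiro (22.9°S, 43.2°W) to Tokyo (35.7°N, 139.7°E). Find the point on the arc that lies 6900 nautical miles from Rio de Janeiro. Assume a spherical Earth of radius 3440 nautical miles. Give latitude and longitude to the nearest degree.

Convert each endpoint to a unit vector on the sphere (x = cos φ cos λ, y = cos φ sin λ, z = sin φ).
The central angle between the endpoints is δ = arccos(p₁·p₂) ≈ 2.914 rad (167.0°). The total great-circle distance is δ·R ≈ 2.914 × 3440 ≈ 10024 nmi, so the target fraction is f = 6900/10024 ≈ 0.688.
Interpolate at f ≈ 0.688 with slerp weights a = sin((1−f)δ)/sin δ ≈ 3.492, b = sin(fδ)/sin δ ≈ 4.018.
p = a·p₁ + b·p₂ ≈ (-0.143, -0.092, 0.985); φ = arcsin(p_z) ≈ 80.20°, λ = atan2(p_y, p_x) ≈ -147.22°.

≈ 80°N, 147°W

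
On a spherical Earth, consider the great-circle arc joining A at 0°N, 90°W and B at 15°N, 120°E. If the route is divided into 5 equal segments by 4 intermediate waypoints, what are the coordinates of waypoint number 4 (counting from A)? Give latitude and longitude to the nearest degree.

≈ 25°N, 150°E

From cos δ = sin φ₁ sin φ₂ + cos φ₁ cos φ₂ cos Δλ, the central angle is δ ≈ 2.562 rad (146.8°).
Interpolate at f = 4/5 with slerp weights a = sin((1−f)δ)/sin δ ≈ 0.895, b = sin(fδ)/sin δ ≈ 1.620.
p = a·p₁ + b·p₂ ≈ (-0.782, 0.460, 0.419); φ = arcsin(p_z) ≈ 24.79°, λ = atan2(p_y, p_x) ≈ 149.52°.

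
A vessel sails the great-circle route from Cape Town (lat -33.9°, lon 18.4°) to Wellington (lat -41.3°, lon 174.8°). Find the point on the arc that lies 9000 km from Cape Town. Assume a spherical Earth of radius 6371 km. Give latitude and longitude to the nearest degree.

≈ lat -60°, lon 161°

Write both endpoints as unit vectors p₁, p₂ with components (cos φ cos λ, cos φ sin λ, sin φ).
The central angle between the endpoints is δ = arccos(p₁·p₂) ≈ 1.776 rad (101.7°). The total great-circle distance is δ·R ≈ 1.776 × 6371 ≈ 11312 km, so the target fraction is f = 9000/11312 ≈ 0.796.
Interpolate at f ≈ 0.796 with slerp weights a = sin((1−f)δ)/sin δ ≈ 0.363, b = sin(fδ)/sin δ ≈ 1.009.
p = a·p₁ + b·p₂ ≈ (-0.469, 0.164, -0.868); φ = arcsin(p_z) ≈ -60.21°, λ = atan2(p_y, p_x) ≈ 160.77°.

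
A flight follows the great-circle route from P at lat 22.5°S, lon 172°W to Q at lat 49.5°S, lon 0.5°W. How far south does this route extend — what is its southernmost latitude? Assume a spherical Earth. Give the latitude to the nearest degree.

≈ 85°S

The great circle lies in the plane with unit normal n̂ = (p₁ × p₂)/|p₁ × p₂|.
Here n̂_z ≈ +0.093; the vertex latitude is φ_max = arccos|n̂_z| ≈ 84.7°.
Check via Clairaut: cos φ_max = |cos φ₁| · sin C = cos(22.5°)·sin(174.2°) ≈ 0.093, again giving ≈ 84.7°.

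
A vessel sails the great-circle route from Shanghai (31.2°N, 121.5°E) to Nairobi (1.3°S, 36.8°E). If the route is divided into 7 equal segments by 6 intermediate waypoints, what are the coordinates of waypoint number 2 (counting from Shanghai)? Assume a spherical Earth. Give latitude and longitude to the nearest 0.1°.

≈ (26.5°N, 93.8°E)

From cos δ = sin φ₁ sin φ₂ + cos φ₁ cos φ₂ cos Δλ, the central angle is δ ≈ 1.504 rad (86.1°).
Interpolate at f = 2/7 with slerp weights a = sin((1−f)δ)/sin δ ≈ 0.881, b = sin(fδ)/sin δ ≈ 0.417.
p = a·p₁ + b·p₂ ≈ (-0.060, 0.893, 0.447); φ = arcsin(p_z) ≈ 26.55°, λ = atan2(p_y, p_x) ≈ 93.82°.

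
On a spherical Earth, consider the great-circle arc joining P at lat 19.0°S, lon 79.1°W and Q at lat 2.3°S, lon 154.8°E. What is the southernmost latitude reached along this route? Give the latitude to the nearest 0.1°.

The great circle lies in the plane with unit normal n̂ = (p₁ × p₂)/|p₁ × p₂|.
Here n̂_z ≈ -0.909; the vertex latitude is φ_max = arccos|n̂_z| ≈ 24.6°.
Check via Clairaut: cos φ_max = |cos φ₁| · sin C = cos(19.0°)·sin(105.9°) ≈ 0.909, again giving ≈ 24.6°.

≈ 24.6°S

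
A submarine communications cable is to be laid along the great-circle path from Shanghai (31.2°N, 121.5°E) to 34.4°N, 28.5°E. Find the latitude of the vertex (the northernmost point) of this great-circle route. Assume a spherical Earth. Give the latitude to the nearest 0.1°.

The great circle lies in the plane with unit normal n̂ = (p₁ × p₂)/|p₁ × p₂|.
Here n̂_z ≈ -0.729; the vertex latitude is φ_max = arccos|n̂_z| ≈ 43.2°.
Check via Clairaut: cos φ_max = |cos φ₁| · sin C = cos(31.2°)·sin(58.5°) ≈ 0.729, again giving ≈ 43.2°.

≈ 43.2°N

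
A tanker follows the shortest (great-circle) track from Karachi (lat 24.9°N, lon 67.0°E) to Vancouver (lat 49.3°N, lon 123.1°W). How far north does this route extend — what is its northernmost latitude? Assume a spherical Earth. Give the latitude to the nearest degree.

The great circle lies in the plane with unit normal n̂ = (p₁ × p₂)/|p₁ × p₂|.
Here n̂_z ≈ +0.108; the vertex latitude is φ_max = arccos|n̂_z| ≈ 83.8°.
Check via Clairaut: cos φ_max = |cos φ₁| · sin C = cos(24.9°)·sin(6.8°) ≈ 0.108, again giving ≈ 83.8°.

≈ 84°N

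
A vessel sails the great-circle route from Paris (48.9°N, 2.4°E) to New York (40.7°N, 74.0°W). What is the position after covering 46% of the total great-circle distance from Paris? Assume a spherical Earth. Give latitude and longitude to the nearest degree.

From cos δ = sin φ₁ sin φ₂ + cos φ₁ cos φ₂ cos Δλ, the central angle is δ ≈ 0.917 rad (52.5°).
Interpolate at f = 0.46 with slerp weights a = sin((1−f)δ)/sin δ ≈ 0.599, b = sin(fδ)/sin δ ≈ 0.516.
p = a·p₁ + b·p₂ ≈ (0.501, -0.359, 0.787); φ = arcsin(p_z) ≈ 51.94°, λ = atan2(p_y, p_x) ≈ -35.66°.

≈ 52°N, 36°W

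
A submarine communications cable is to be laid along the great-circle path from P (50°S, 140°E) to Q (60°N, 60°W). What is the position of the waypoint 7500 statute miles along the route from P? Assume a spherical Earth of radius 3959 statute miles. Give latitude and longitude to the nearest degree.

≈ (45°N, 159°W)

Write both endpoints as unit vectors p₁, p₂ with components (cos φ cos λ, cos φ sin λ, sin φ).
The central angle between the endpoints is δ = arccos(p₁·p₂) ≈ 2.878 rad (164.9°). The total great-circle distance is δ·R ≈ 2.878 × 3959 ≈ 11393 mi, so the target fraction is f = 7500/11393 ≈ 0.658.
Interpolate at f ≈ 0.658 with slerp weights a = sin((1−f)δ)/sin δ ≈ 3.193, b = sin(fδ)/sin δ ≈ 3.637.
p = a·p₁ + b·p₂ ≈ (-0.663, -0.255, 0.704); φ = arcsin(p_z) ≈ 44.71°, λ = atan2(p_y, p_x) ≈ -158.93°.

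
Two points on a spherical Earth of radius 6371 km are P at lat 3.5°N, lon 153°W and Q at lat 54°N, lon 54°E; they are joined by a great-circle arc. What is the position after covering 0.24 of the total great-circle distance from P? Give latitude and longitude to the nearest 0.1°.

≈ lat 30.4°N, lon 162.6°W

Convert each endpoint to a unit vector on the sphere (x = cos φ cos λ, y = cos φ sin λ, z = sin φ).
The central angle between the endpoints is δ = arccos(p₁·p₂) ≈ 2.064 rad (118.3°).
Interpolate at f = 0.24 with slerp weights a = sin((1−f)δ)/sin δ ≈ 1.135, b = sin(fδ)/sin δ ≈ 0.540.
p = a·p₁ + b·p₂ ≈ (-0.823, -0.258, 0.506); φ = arcsin(p_z) ≈ 30.39°, λ = atan2(p_y, p_x) ≈ -162.61°.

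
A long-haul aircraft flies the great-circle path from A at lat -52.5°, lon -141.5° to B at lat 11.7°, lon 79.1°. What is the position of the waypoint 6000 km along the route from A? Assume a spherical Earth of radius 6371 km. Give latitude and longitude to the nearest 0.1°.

Write both endpoints as unit vectors p₁, p₂ with components (cos φ cos λ, cos φ sin λ, sin φ).
The central angle between the endpoints is δ = arccos(p₁·p₂) ≈ 2.231 rad (127.8°). The total great-circle distance is δ·R ≈ 2.231 × 6371 ≈ 14215 km, so the target fraction is f = 6000/14215 ≈ 0.422.
Interpolate at f ≈ 0.422 with slerp weights a = sin((1−f)δ)/sin δ ≈ 1.217, b = sin(fδ)/sin δ ≈ 1.024.
p = a·p₁ + b·p₂ ≈ (-0.390, 0.524, -0.758); φ = arcsin(p_z) ≈ -49.24°, λ = atan2(p_y, p_x) ≈ 126.68°.

≈ lat -49.2°, lon 126.7°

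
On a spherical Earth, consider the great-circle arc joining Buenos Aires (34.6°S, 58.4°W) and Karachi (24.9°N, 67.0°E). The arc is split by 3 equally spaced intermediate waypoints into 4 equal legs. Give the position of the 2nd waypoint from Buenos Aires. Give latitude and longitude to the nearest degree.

From cos δ = sin φ₁ sin φ₂ + cos φ₁ cos φ₂ cos Δλ, the central angle is δ ≈ 2.307 rad (132.2°).
Interpolate at f = 2/4 with slerp weights a = sin((1−f)δ)/sin δ ≈ 1.234, b = sin(fδ)/sin δ ≈ 1.234.
p = a·p₁ + b·p₂ ≈ (0.969, 0.165, -0.181); φ = arcsin(p_z) ≈ -10.44°, λ = atan2(p_y, p_x) ≈ 9.67°.

≈ 10°S, 10°E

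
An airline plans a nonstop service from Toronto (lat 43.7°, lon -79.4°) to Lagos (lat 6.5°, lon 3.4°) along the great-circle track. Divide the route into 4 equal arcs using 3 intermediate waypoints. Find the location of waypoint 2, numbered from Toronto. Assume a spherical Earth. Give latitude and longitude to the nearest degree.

Convert each endpoint to a unit vector on the sphere (x = cos φ cos λ, y = cos φ sin λ, z = sin φ).
The central angle between the endpoints is δ = arccos(p₁·p₂) ≈ 1.402 rad (80.3°).
Interpolate at f = 2/4 with slerp weights a = sin((1−f)δ)/sin δ ≈ 0.654, b = sin(fδ)/sin δ ≈ 0.654.
p = a·p₁ + b·p₂ ≈ (0.736, -0.426, 0.526); φ = arcsin(p_z) ≈ 31.74°, λ = atan2(p_y, p_x) ≈ -30.09°.

≈ lat 32°, lon -30°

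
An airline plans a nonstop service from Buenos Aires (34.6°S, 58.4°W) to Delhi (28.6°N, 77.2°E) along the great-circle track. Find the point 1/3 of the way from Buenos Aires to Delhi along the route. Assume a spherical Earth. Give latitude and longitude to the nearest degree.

The haversine formula gives a central angle δ ≈ 2.479 rad (142.0°) between the endpoints.
Interpolate at f = 1/3 with slerp weights a = sin((1−f)δ)/sin δ ≈ 1.619, b = sin(fδ)/sin δ ≈ 1.195.
p = a·p₁ + b·p₂ ≈ (0.931, -0.112, -0.348); φ = arcsin(p_z) ≈ -20.34°, λ = atan2(p_y, p_x) ≈ -6.88°.

≈ 20°S, 7°W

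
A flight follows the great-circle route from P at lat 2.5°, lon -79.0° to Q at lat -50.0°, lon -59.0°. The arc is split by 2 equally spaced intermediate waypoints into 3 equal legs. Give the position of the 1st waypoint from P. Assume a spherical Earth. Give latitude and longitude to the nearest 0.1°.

≈ lat -15.2°, lon -74.0°

From cos δ = sin φ₁ sin φ₂ + cos φ₁ cos φ₂ cos Δλ, the central angle is δ ≈ 0.964 rad (55.2°).
Interpolate at f = 1/3 with slerp weights a = sin((1−f)δ)/sin δ ≈ 0.730, b = sin(fδ)/sin δ ≈ 0.384.
p = a·p₁ + b·p₂ ≈ (0.266, -0.927, -0.263); φ = arcsin(p_z) ≈ -15.23°, λ = atan2(p_y, p_x) ≈ -73.97°.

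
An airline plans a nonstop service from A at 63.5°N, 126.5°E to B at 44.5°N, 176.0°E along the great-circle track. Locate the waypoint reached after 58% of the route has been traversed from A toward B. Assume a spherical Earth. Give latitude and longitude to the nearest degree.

The haversine formula gives a central angle δ ≈ 0.585 rad (33.5°) between the endpoints.
Interpolate at f = 0.58 with slerp weights a = sin((1−f)δ)/sin δ ≈ 0.440, b = sin(fδ)/sin δ ≈ 0.603.
p = a·p₁ + b·p₂ ≈ (-0.546, 0.188, 0.817); φ = arcsin(p_z) ≈ 54.75°, λ = atan2(p_y, p_x) ≈ 160.99°.

≈ 55°N, 161°E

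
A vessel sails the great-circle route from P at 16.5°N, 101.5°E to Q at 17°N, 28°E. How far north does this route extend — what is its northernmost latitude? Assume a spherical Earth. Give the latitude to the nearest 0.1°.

The great circle lies in the plane with unit normal n̂ = (p₁ × p₂)/|p₁ × p₂|.
Here n̂_z ≈ -0.936; the vertex latitude is φ_max = arccos|n̂_z| ≈ 20.6°.

≈ 20.6°N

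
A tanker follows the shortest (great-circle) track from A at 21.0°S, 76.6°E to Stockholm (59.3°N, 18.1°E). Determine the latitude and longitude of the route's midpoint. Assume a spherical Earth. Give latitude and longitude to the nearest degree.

≈ 21°N, 57°E

Write both endpoints as unit vectors p₁, p₂ with components (cos φ cos λ, cos φ sin λ, sin φ).
The central angle between the endpoints is δ = arccos(p₁·p₂) ≈ 1.630 rad (93.4°).
Interpolate at f = 1/2 with slerp weights a = sin((1−f)δ)/sin δ ≈ 0.729, b = sin(fδ)/sin δ ≈ 0.729.
p = a·p₁ + b·p₂ ≈ (0.511, 0.778, 0.366); φ = arcsin(p_z) ≈ 21.44°, λ = atan2(p_y, p_x) ≈ 56.67°.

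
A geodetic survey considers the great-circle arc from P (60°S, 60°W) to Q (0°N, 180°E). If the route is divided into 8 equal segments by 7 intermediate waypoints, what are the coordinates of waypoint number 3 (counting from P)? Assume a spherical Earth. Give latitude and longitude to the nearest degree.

≈ (54°S, 136°W)

From cos δ = sin φ₁ sin φ₂ + cos φ₁ cos φ₂ cos Δλ, the central angle is δ ≈ 1.823 rad (104.5°).
Interpolate at f = 3/8 with slerp weights a = sin((1−f)δ)/sin δ ≈ 0.938, b = sin(fδ)/sin δ ≈ 0.652.
p = a·p₁ + b·p₂ ≈ (-0.418, -0.406, -0.813); φ = arcsin(p_z) ≈ -54.35°, λ = atan2(p_y, p_x) ≈ -135.81°.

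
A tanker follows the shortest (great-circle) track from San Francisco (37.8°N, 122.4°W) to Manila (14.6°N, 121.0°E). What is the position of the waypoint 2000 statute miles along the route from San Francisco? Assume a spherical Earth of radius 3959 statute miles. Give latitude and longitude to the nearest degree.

≈ 46°N, 160°W

The haversine formula gives a central angle δ ≈ 1.760 rad (100.8°) between the endpoints. The total great-circle distance is δ·R ≈ 1.760 × 3959 ≈ 6967 mi, so the target fraction is f = 2000/6967 ≈ 0.287.
Interpolate at f ≈ 0.287 with slerp weights a = sin((1−f)δ)/sin δ ≈ 0.968, b = sin(fδ)/sin δ ≈ 0.493.
p = a·p₁ + b·p₂ ≈ (-0.655, -0.237, 0.717); φ = arcsin(p_z) ≈ 45.83°, λ = atan2(p_y, p_x) ≈ -160.13°.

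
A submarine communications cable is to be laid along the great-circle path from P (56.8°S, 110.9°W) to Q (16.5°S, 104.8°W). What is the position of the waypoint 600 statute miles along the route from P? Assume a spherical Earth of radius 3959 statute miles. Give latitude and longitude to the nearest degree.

≈ (48°S, 109°W)

Write both endpoints as unit vectors p₁, p₂ with components (cos φ cos λ, cos φ sin λ, sin φ).
The central angle between the endpoints is δ = arccos(p₁·p₂) ≈ 0.708 rad (40.6°). The total great-circle distance is δ·R ≈ 0.708 × 3959 ≈ 2803 mi, so the target fraction is f = 600/2803 ≈ 0.214.
Interpolate at f ≈ 0.214 with slerp weights a = sin((1−f)δ)/sin δ ≈ 0.812, b = sin(fδ)/sin δ ≈ 0.232.
p = a·p₁ + b·p₂ ≈ (-0.216, -0.631, -0.746); φ = arcsin(p_z) ≈ -48.20°, λ = atan2(p_y, p_x) ≈ -108.87°.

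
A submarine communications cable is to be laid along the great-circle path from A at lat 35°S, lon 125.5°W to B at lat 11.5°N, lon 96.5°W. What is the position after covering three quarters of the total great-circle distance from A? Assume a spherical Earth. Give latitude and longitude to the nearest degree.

≈ lat 0°N, lon 103°W

From cos δ = sin φ₁ sin φ₂ + cos φ₁ cos φ₂ cos Δλ, the central angle is δ ≈ 0.943 rad (54.0°).
Interpolate at f = 3/4 with slerp weights a = sin((1−f)δ)/sin δ ≈ 0.289, b = sin(fδ)/sin δ ≈ 0.803.
p = a·p₁ + b·p₂ ≈ (-0.226, -0.974, -0.005); φ = arcsin(p_z) ≈ -0.31°, λ = atan2(p_y, p_x) ≈ -103.08°.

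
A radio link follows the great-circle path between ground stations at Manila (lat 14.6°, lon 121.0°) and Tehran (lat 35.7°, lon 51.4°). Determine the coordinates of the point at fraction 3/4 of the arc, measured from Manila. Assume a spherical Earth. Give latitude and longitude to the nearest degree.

Convert each endpoint to a unit vector on the sphere (x = cos φ cos λ, y = cos φ sin λ, z = sin φ).
The central angle between the endpoints is δ = arccos(p₁·p₂) ≈ 1.136 rad (65.1°).
Interpolate at f = 3/4 with slerp weights a = sin((1−f)δ)/sin δ ≈ 0.309, b = sin(fδ)/sin δ ≈ 0.830.
p = a·p₁ + b·p₂ ≈ (0.266, 0.783, 0.562); φ = arcsin(p_z) ≈ 34.20°, λ = atan2(p_y, p_x) ≈ 71.21°.

≈ lat 34°, lon 71°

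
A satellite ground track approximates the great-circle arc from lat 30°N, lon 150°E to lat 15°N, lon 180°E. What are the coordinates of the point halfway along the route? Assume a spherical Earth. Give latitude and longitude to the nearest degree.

The haversine formula gives a central angle δ ≈ 0.547 rad (31.4°) between the endpoints.
Interpolate at f = 1/2 with slerp weights a = sin((1−f)δ)/sin δ ≈ 0.519, b = sin(fδ)/sin δ ≈ 0.519.
p = a·p₁ + b·p₂ ≈ (-0.891, 0.225, 0.394); φ = arcsin(p_z) ≈ 23.21°, λ = atan2(p_y, p_x) ≈ 165.84°.

≈ lat 23°N, lon 166°E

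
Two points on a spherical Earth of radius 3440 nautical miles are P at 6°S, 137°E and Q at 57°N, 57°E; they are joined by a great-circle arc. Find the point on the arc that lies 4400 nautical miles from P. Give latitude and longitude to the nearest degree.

Convert each endpoint to a unit vector on the sphere (x = cos φ cos λ, y = cos φ sin λ, z = sin φ).
The central angle between the endpoints is δ = arccos(p₁·p₂) ≈ 1.564 rad (89.6°). The total great-circle distance is δ·R ≈ 1.564 × 3440 ≈ 5382 nmi, so the target fraction is f = 4400/5382 ≈ 0.818.
Interpolate at f ≈ 0.818 with slerp weights a = sin((1−f)δ)/sin δ ≈ 0.281, b = sin(fδ)/sin δ ≈ 0.958.
p = a·p₁ + b·p₂ ≈ (0.079, 0.628, 0.774); φ = arcsin(p_z) ≈ 50.70°, λ = atan2(p_y, p_x) ≈ 82.80°.

≈ 51°N, 83°E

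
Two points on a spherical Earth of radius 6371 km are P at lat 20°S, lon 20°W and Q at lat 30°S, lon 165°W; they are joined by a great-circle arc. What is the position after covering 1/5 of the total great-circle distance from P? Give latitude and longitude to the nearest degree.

Write both endpoints as unit vectors p₁, p₂ with components (cos φ cos λ, cos φ sin λ, sin φ).
The central angle between the endpoints is δ = arccos(p₁·p₂) ≈ 2.089 rad (119.7°).
Interpolate at f = 1/5 with slerp weights a = sin((1−f)δ)/sin δ ≈ 1.146, b = sin(fδ)/sin δ ≈ 0.467.
p = a·p₁ + b·p₂ ≈ (0.621, -0.473, -0.625); φ = arcsin(p_z) ≈ -38.71°, λ = atan2(p_y, p_x) ≈ -37.30°.

≈ lat 39°S, lon 37°W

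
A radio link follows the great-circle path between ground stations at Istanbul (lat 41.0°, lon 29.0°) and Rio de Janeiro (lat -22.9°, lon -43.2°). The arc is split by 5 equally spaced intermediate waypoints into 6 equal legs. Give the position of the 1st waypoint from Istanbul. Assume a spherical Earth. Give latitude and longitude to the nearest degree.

The haversine formula gives a central angle δ ≈ 1.614 rad (92.5°) between the endpoints.
Interpolate at f = 1/6 with slerp weights a = sin((1−f)δ)/sin δ ≈ 0.975, b = sin(fδ)/sin δ ≈ 0.266.
p = a·p₁ + b·p₂ ≈ (0.822, 0.189, 0.536); φ = arcsin(p_z) ≈ 32.44°, λ = atan2(p_y, p_x) ≈ 12.96°.

≈ lat 32°, lon 13°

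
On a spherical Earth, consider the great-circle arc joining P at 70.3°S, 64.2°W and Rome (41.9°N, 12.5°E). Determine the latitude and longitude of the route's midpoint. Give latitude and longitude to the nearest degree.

Convert each endpoint to a unit vector on the sphere (x = cos φ cos λ, y = cos φ sin λ, z = sin φ).
The central angle between the endpoints is δ = arccos(p₁·p₂) ≈ 2.179 rad (124.8°).
Interpolate at f = 1/2 with slerp weights a = sin((1−f)δ)/sin δ ≈ 1.080, b = sin(fδ)/sin δ ≈ 1.080.
p = a·p₁ + b·p₂ ≈ (0.943, -0.154, -0.295); φ = arcsin(p_z) ≈ -17.18°, λ = atan2(p_y, p_x) ≈ -9.26°.

≈ 17°S, 9°W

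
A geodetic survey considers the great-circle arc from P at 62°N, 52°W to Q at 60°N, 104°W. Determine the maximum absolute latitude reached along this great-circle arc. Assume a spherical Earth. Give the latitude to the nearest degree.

The great circle lies in the plane with unit normal n̂ = (p₁ × p₂)/|p₁ × p₂|.
Here n̂_z ≈ -0.444; the vertex latitude is φ_max = arccos|n̂_z| ≈ 63.6°.
Check via Clairaut: cos φ_max = |cos φ₁| · sin C = cos(62.0°)·sin(71.1°) ≈ 0.444, again giving ≈ 63.6°.

≈ 64°N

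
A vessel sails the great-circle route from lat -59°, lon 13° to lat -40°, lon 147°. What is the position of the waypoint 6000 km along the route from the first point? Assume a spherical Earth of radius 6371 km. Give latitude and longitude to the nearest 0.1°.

Write both endpoints as unit vectors p₁, p₂ with components (cos φ cos λ, cos φ sin λ, sin φ).
The central angle between the endpoints is δ = arccos(p₁·p₂) ≈ 1.290 rad (73.9°). The total great-circle distance is δ·R ≈ 1.290 × 6371 ≈ 8220 km, so the target fraction is f = 6000/8220 ≈ 0.730.
Interpolate at f ≈ 0.730 with slerp weights a = sin((1−f)δ)/sin δ ≈ 0.355, b = sin(fδ)/sin δ ≈ 0.842.
p = a·p₁ + b·p₂ ≈ (-0.362, 0.392, -0.845); φ = arcsin(p_z) ≈ -57.73°, λ = atan2(p_y, p_x) ≈ 132.73°.

≈ lat -57.7°, lon 132.7°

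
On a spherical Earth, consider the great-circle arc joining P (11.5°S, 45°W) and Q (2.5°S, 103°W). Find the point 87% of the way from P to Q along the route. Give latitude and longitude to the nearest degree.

Convert each endpoint to a unit vector on the sphere (x = cos φ cos λ, y = cos φ sin λ, z = sin φ).
The central angle between the endpoints is δ = arccos(p₁·p₂) ≈ 1.015 rad (58.2°).
Interpolate at f = 0.87 with slerp weights a = sin((1−f)δ)/sin δ ≈ 0.155, b = sin(fδ)/sin δ ≈ 0.910.
p = a·p₁ + b·p₂ ≈ (-0.097, -0.993, -0.071); φ = arcsin(p_z) ≈ -4.05°, λ = atan2(p_y, p_x) ≈ -95.59°.

≈ (4°S, 96°W)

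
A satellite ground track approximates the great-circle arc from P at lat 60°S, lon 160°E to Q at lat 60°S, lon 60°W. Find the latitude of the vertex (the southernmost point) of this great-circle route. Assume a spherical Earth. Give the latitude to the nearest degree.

≈ 79°S

The great circle lies in the plane with unit normal n̂ = (p₁ × p₂)/|p₁ × p₂|.
Here n̂_z ≈ +0.194; the vertex latitude is φ_max = arccos|n̂_z| ≈ 78.8°.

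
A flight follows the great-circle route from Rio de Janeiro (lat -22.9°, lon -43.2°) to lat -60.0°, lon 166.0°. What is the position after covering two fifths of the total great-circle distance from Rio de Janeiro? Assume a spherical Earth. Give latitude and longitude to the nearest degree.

≈ lat -58°, lon -60°

The haversine formula gives a central angle δ ≈ 1.636 rad (93.7°) between the endpoints.
Interpolate at f = 2/5 with slerp weights a = sin((1−f)δ)/sin δ ≈ 0.833, b = sin(fδ)/sin δ ≈ 0.610.
p = a·p₁ + b·p₂ ≈ (0.264, -0.452, -0.852); φ = arcsin(p_z) ≈ -58.48°, λ = atan2(p_y, p_x) ≈ -59.73°.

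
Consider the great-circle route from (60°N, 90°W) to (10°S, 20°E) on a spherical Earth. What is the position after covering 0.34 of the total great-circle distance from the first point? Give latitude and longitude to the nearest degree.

≈ (49°N, 26°W)

Convert each endpoint to a unit vector on the sphere (x = cos φ cos λ, y = cos φ sin λ, z = sin φ).
The central angle between the endpoints is δ = arccos(p₁·p₂) ≈ 1.895 rad (108.6°).
Interpolate at f = 0.34 with slerp weights a = sin((1−f)δ)/sin δ ≈ 1.002, b = sin(fδ)/sin δ ≈ 0.634.
p = a·p₁ + b·p₂ ≈ (0.587, -0.287, 0.757); φ = arcsin(p_z) ≈ 49.23°, λ = atan2(p_y, p_x) ≈ -26.10°.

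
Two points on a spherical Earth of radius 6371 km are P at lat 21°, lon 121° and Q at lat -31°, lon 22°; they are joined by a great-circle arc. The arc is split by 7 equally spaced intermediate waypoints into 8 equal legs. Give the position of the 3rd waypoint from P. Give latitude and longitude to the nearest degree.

≈ lat 0°, lon 86°

The haversine formula gives a central angle δ ≈ 1.886 rad (108.0°) between the endpoints.
Interpolate at f = 3/8 with slerp weights a = sin((1−f)δ)/sin δ ≈ 0.972, b = sin(fδ)/sin δ ≈ 0.683.
p = a·p₁ + b·p₂ ≈ (0.076, 0.997, -0.004); φ = arcsin(p_z) ≈ -0.21°, λ = atan2(p_y, p_x) ≈ 85.66°.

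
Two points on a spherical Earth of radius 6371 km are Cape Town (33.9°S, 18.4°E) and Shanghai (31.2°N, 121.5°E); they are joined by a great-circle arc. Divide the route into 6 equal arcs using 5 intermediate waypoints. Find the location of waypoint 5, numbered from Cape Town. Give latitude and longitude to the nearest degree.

Convert each endpoint to a unit vector on the sphere (x = cos φ cos λ, y = cos φ sin λ, z = sin φ).
The central angle between the endpoints is δ = arccos(p₁·p₂) ≈ 2.037 rad (116.7°).
Interpolate at f = 5/6 with slerp weights a = sin((1−f)δ)/sin δ ≈ 0.373, b = sin(fδ)/sin δ ≈ 1.111.
p = a·p₁ + b·p₂ ≈ (-0.203, 0.908, 0.367); φ = arcsin(p_z) ≈ 21.55°, λ = atan2(p_y, p_x) ≈ 102.59°.

≈ (22°N, 103°E)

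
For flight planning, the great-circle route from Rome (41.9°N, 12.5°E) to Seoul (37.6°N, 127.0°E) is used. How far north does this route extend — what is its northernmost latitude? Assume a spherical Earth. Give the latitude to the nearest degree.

The great circle lies in the plane with unit normal n̂ = (p₁ × p₂)/|p₁ × p₂|.
Here n̂_z ≈ +0.544; the vertex latitude is φ_max = arccos|n̂_z| ≈ 57.1°.

≈ 57°N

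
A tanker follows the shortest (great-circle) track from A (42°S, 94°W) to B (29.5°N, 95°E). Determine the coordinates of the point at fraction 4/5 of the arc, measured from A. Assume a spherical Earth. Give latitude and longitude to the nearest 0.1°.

From cos δ = sin φ₁ sin φ₂ + cos φ₁ cos φ₂ cos Δλ, the central angle is δ ≈ 2.889 rad (165.5°).
Interpolate at f = 4/5 with slerp weights a = sin((1−f)δ)/sin δ ≈ 2.188, b = sin(fδ)/sin δ ≈ 2.956.
p = a·p₁ + b·p₂ ≈ (-0.338, 0.941, -0.008); φ = arcsin(p_z) ≈ -0.47°, λ = atan2(p_y, p_x) ≈ 109.74°.

≈ (0.5°S, 109.7°E)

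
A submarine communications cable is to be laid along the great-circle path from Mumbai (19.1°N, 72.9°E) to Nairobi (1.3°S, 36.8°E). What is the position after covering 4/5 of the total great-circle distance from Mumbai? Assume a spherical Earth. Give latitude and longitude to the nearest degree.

≈ 3°N, 44°E

From cos δ = sin φ₁ sin φ₂ + cos φ₁ cos φ₂ cos Δλ, the central angle is δ ≈ 0.714 rad (40.9°).
Interpolate at f = 4/5 with slerp weights a = sin((1−f)δ)/sin δ ≈ 0.217, b = sin(fδ)/sin δ ≈ 0.826.
p = a·p₁ + b·p₂ ≈ (0.721, 0.691, 0.052); φ = arcsin(p_z) ≈ 3.00°, λ = atan2(p_y, p_x) ≈ 43.76°.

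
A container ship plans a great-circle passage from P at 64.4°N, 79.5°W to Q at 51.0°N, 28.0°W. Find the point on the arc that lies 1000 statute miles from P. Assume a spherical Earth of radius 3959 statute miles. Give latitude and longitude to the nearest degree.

Convert each endpoint to a unit vector on the sphere (x = cos φ cos λ, y = cos φ sin λ, z = sin φ).
The central angle between the endpoints is δ = arccos(p₁·p₂) ≈ 0.515 rad (29.5°). The total great-circle distance is δ·R ≈ 0.515 × 3959 ≈ 2040 mi, so the target fraction is f = 1000/2040 ≈ 0.490.
Interpolate at f ≈ 0.490 with slerp weights a = sin((1−f)δ)/sin δ ≈ 0.527, b = sin(fδ)/sin δ ≈ 0.507.
p = a·p₁ + b·p₂ ≈ (0.323, -0.374, 0.869); φ = arcsin(p_z) ≈ 60.39°, λ = atan2(p_y, p_x) ≈ -49.14°.

≈ 60°N, 49°W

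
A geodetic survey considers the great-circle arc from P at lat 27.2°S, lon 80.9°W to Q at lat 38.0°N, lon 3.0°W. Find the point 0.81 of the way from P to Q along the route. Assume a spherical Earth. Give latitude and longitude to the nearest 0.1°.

From cos δ = sin φ₁ sin φ₂ + cos φ₁ cos φ₂ cos Δλ, the central angle is δ ≈ 1.706 rad (97.7°).
Interpolate at f = 0.81 with slerp weights a = sin((1−f)δ)/sin δ ≈ 0.321, b = sin(fδ)/sin δ ≈ 0.991.
p = a·p₁ + b·p₂ ≈ (0.825, -0.323, 0.463); φ = arcsin(p_z) ≈ 27.60°, λ = atan2(p_y, p_x) ≈ -21.38°.

≈ lat 27.6°N, lon 21.4°W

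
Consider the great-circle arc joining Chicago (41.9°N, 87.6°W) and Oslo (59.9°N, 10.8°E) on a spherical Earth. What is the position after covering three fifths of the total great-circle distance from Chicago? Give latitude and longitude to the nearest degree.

Convert each endpoint to a unit vector on the sphere (x = cos φ cos λ, y = cos φ sin λ, z = sin φ).
The central angle between the endpoints is δ = arccos(p₁·p₂) ≈ 1.020 rad (58.4°).
Interpolate at f = 3/5 with slerp weights a = sin((1−f)δ)/sin δ ≈ 0.466, b = sin(fδ)/sin δ ≈ 0.674.
p = a·p₁ + b·p₂ ≈ (0.347, -0.283, 0.894); φ = arcsin(p_z) ≈ 63.42°, λ = atan2(p_y, p_x) ≈ -39.22°.

≈ (63°N, 39°W)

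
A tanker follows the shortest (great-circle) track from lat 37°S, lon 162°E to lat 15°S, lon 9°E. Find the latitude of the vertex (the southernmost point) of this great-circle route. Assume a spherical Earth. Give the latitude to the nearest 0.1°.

The great circle lies in the plane with unit normal n̂ = (p₁ × p₂)/|p₁ × p₂|.
Here n̂_z ≈ -0.413; the vertex latitude is φ_max = arccos|n̂_z| ≈ 65.6°.

≈ 65.6°S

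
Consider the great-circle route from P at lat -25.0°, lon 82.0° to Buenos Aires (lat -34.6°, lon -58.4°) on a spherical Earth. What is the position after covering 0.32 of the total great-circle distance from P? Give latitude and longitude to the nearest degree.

≈ lat -51°, lon 51°

The haversine formula gives a central angle δ ≈ 1.912 rad (109.6°) between the endpoints.
Interpolate at f = 0.32 with slerp weights a = sin((1−f)δ)/sin δ ≈ 1.023, b = sin(fδ)/sin δ ≈ 0.610.
p = a·p₁ + b·p₂ ≈ (0.392, 0.490, -0.778); φ = arcsin(p_z) ≈ -51.11°, λ = atan2(p_y, p_x) ≈ 51.37°.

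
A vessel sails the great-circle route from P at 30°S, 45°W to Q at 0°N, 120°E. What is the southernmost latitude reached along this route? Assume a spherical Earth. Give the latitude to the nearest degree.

The great circle lies in the plane with unit normal n̂ = (p₁ × p₂)/|p₁ × p₂|.
Here n̂_z ≈ +0.409; the vertex latitude is φ_max = arccos|n̂_z| ≈ 65.9°.

≈ 66°S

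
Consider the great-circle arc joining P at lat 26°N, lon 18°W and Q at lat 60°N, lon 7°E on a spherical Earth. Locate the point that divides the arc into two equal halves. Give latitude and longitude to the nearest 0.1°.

≈ lat 43.6°N, lon 9.1°W

Convert each endpoint to a unit vector on the sphere (x = cos φ cos λ, y = cos φ sin λ, z = sin φ).
The central angle between the endpoints is δ = arccos(p₁·p₂) ≈ 0.665 rad (38.1°).
Interpolate at f = 1/2 with slerp weights a = sin((1−f)δ)/sin δ ≈ 0.529, b = sin(fδ)/sin δ ≈ 0.529.
p = a·p₁ + b·p₂ ≈ (0.715, -0.115, 0.690); φ = arcsin(p_z) ≈ 43.63°, λ = atan2(p_y, p_x) ≈ -9.12°.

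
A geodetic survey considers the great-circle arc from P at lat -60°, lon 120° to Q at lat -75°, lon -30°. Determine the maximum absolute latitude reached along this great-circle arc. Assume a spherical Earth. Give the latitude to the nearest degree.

≈ -85°

The great circle lies in the plane with unit normal n̂ = (p₁ × p₂)/|p₁ × p₂|.
Here n̂_z ≈ -0.094; the vertex latitude is φ_max = arccos|n̂_z| ≈ 84.6°.
Check via Clairaut: cos φ_max = |cos φ₁| · sin C = cos(60.0°)·sin(169.2°) ≈ 0.094, again giving ≈ 84.6°.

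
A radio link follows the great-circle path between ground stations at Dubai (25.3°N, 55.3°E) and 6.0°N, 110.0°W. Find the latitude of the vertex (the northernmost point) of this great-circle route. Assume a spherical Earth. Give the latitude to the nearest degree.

≈ 66°N

The great circle lies in the plane with unit normal n̂ = (p₁ × p₂)/|p₁ × p₂|.
Here n̂_z ≈ -0.404; the vertex latitude is φ_max = arccos|n̂_z| ≈ 66.2°.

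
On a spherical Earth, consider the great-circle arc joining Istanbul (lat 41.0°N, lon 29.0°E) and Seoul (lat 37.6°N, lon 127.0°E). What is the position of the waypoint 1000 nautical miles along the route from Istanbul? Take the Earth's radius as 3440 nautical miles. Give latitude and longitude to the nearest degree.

Convert each endpoint to a unit vector on the sphere (x = cos φ cos λ, y = cos φ sin λ, z = sin φ).
The central angle between the endpoints is δ = arccos(p₁·p₂) ≈ 1.248 rad (71.5°). The total great-circle distance is δ·R ≈ 1.248 × 3440 ≈ 4294 nmi, so the target fraction is f = 1000/4294 ≈ 0.233.
Interpolate at f ≈ 0.233 with slerp weights a = sin((1−f)δ)/sin δ ≈ 0.862, b = sin(fδ)/sin δ ≈ 0.302.
p = a·p₁ + b·p₂ ≈ (0.425, 0.507, 0.750); φ = arcsin(p_z) ≈ 48.60°, λ = atan2(p_y, p_x) ≈ 50.01°.

≈ lat 49°N, lon 50°E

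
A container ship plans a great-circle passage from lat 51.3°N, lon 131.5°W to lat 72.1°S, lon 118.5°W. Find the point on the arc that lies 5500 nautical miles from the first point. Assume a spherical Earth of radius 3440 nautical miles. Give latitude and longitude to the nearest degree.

Write both endpoints as unit vectors p₁, p₂ with components (cos φ cos λ, cos φ sin λ, sin φ).
The central angle between the endpoints is δ = arccos(p₁·p₂) ≈ 2.160 rad (123.7°). The total great-circle distance is δ·R ≈ 2.160 × 3440 ≈ 7429 nmi, so the target fraction is f = 5500/7429 ≈ 0.740.
Interpolate at f ≈ 0.740 with slerp weights a = sin((1−f)δ)/sin δ ≈ 0.640, b = sin(fδ)/sin δ ≈ 1.202.
p = a·p₁ + b·p₂ ≈ (-0.441, -0.624, -0.645); φ = arcsin(p_z) ≈ -40.14°, λ = atan2(p_y, p_x) ≈ -125.26°.

≈ lat 40°S, lon 125°W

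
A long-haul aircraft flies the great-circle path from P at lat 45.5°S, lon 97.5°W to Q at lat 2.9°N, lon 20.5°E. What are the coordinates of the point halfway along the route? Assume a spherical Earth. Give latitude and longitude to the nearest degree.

≈ lat 36°S, lon 22°W

Convert each endpoint to a unit vector on the sphere (x = cos φ cos λ, y = cos φ sin λ, z = sin φ).
The central angle between the endpoints is δ = arccos(p₁·p₂) ≈ 1.944 rad (111.4°).
Interpolate at f = 1/2 with slerp weights a = sin((1−f)δ)/sin δ ≈ 0.887, b = sin(fδ)/sin δ ≈ 0.887.
p = a·p₁ + b·p₂ ≈ (0.749, -0.306, -0.588); φ = arcsin(p_z) ≈ -36.01°, λ = atan2(p_y, p_x) ≈ -22.24°.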